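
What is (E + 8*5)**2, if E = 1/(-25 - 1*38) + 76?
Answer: 53392249/3969 ≈ 13452.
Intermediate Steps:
E = 4787/63 (E = 1/(-25 - 38) + 76 = 1/(-63) + 76 = -1/63 + 76 = 4787/63 ≈ 75.984)
(E + 8*5)**2 = (4787/63 + 8*5)**2 = (4787/63 + 40)**2 = (7307/63)**2 = 53392249/3969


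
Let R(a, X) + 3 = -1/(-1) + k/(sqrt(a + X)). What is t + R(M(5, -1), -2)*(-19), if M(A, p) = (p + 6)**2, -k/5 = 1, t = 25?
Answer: 63 + 95*sqrt(23)/23 ≈ 82.809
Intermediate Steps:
k = -5 (k = -5*1 = -5)
M(A, p) = (6 + p)**2
R(a, X) = -2 - 5/sqrt(X + a) (R(a, X) = -3 + (-1/(-1) - 5/sqrt(a + X)) = -3 + (-1*(-1) - 5/sqrt(X + a)) = -3 + (1 - 5/sqrt(X + a)) = -2 - 5/sqrt(X + a))
t + R(M(5, -1), -2)*(-19) = 25 + (-2 - 5/sqrt(-2 + (6 - 1)**2))*(-19) = 25 + (-2 - 5/sqrt(-2 + 5**2))*(-19) = 25 + (-2 - 5/sqrt(-2 + 25))*(-19) = 25 + (-2 - 5*sqrt(23)/23)*(-19) = 25 + (38 + 95*sqrt(23)/23) = 63 + 95*sqrt(23)/23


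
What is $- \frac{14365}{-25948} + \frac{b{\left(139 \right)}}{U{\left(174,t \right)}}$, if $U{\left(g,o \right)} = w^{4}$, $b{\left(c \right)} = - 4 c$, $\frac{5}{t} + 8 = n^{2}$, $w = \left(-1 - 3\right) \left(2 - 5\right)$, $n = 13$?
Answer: $\frac{1362719}{2586816} \approx 0.52679$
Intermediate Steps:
$w = 12$ ($w = \left(-4\right) \left(-3\right) = 12$)
$t = \frac{5}{161}$ ($t = \frac{5}{-8 + 13^{2}} = \frac{5}{-8 + 169} = \frac{5}{161} \approx 0.031056$)
$U{\left(g,o \right)} = 20736$ ($U{\left(g,o \right)} = 12^{4} = 20736$)
$- \frac{14365}{-25948} + \frac{b{\left(139 \right)}}{U{\left(174,t \right)}} = - \frac{14365}{-25948} + \frac{\left(-4\right) 139}{20736} = \left(-14365\right) \left(- \frac{1}{25948}\right) - \frac{139}{5184} = \frac{1105}{1996} - \frac{139}{5184} = \frac{1362719}{2586816}$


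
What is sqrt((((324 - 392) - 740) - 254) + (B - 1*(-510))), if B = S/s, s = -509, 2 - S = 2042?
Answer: 12*I*sqrt(985933)/509 ≈ 23.409*I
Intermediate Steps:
S = -2040 (S = 2 - 1*2042 = 2 - 2042 = -2040)
B = 2040/509 (B = -2040/(-509) = -2040*(-1/509) = 2040/509 ≈ 4.0079)
sqrt((((324 - 392) - 740) - 254) + (B - 1*(-510))) = sqrt((((324 - 392) - 740) - 254) + (2040/509 - 1*(-510))) = sqrt(((-68 - 740) - 254) + (2040/509 + 510)) = sqrt((-808 - 254) + 261630/509) = sqrt(-1062 + 261630/509) = sqrt(-278928/509) = 12*I*sqrt(985933)/509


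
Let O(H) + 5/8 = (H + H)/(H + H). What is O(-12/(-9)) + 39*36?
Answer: 11235/8 ≈ 1404.4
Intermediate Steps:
O(H) = 3/8 (O(H) = -5/8 + (H + H)/(H + H) = -5/8 + (2*H)/((2*H)) = -5/8 + (2*H)*(1/(2*H)) = -5/8 + 1 = 3/8)
O(-12/(-9)) + 39*36 = 3/8 + 39*36 = 3/8 + 1404 = 11235/8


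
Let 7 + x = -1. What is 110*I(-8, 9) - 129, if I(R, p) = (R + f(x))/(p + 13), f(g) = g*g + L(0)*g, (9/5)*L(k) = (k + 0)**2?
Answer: 151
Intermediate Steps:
x = -8 (x = -7 - 1 = -8)
L(k) = 5*k**2/9 (L(k) = 5*(k + 0)**2/9 = 5*k**2/9)
f(g) = g**2 (f(g) = g*g + ((5/9)*0**2)*g = g**2 + ((5/9)*0)*g = g**2 + 0*g = g**2 + 0 = g**2)
I(R, p) = (64 + R)/(13 + p) (I(R, p) = (R + (-8)**2)/(p + 13) = (R + 64)/(13 + p) = (64 + R)/(13 + p))
110*I(-8, 9) - 129 = 110*((64 - 8)/(13 + 9)) - 129 = 110*(56/22) - 129 = 110*((1/22)*56) - 129 = 110*(28/11) - 129 = 280 - 129 = 151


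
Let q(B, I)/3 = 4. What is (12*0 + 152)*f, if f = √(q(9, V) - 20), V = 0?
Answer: 304*I*√2 ≈ 429.92*I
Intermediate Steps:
q(B, I) = 12 (q(B, I) = 3*4 = 12)
f = 2*I*√2 (f = √(12 - 20) = √(-8) = 2*I*√2 ≈ 2.8284*I)
(12*0 + 152)*f = (12*0 + 152)*(2*I*√2) = (0 + 152)*(2*I*√2) = 152*(2*I*√2) = 304*I*√2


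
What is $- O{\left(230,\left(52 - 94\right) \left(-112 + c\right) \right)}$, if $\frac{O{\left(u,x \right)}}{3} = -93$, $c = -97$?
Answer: $279$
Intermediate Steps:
$O{\left(u,x \right)} = -279$ ($O{\left(u,x \right)} = 3 \left(-93\right) = -279$)
$- O{\left(230,\left(52 - 94\right) \left(-112 + c\right) \right)} = \left(-1\right) \left(-279\right) = 279$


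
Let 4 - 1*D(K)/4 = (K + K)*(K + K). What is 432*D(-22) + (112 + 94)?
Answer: -3338290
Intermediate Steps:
D(K) = 16 - 16*K**2 (D(K) = 16 - 4*(K + K)*(K + K) = 16 - 4*2*K*2*K = 16 - 16*K**2)
432*D(-22) + (112 + 94) = 432*(16 - 16*(-22)**2) + (112 + 94) = 432*(16 - 16*484) + 206 = 432*(16 - 7744) + 206 = 432*(-7728) + 206 = -3338496 + 206 = -3338290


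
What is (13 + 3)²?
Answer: 256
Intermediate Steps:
(13 + 3)² = 16² = 256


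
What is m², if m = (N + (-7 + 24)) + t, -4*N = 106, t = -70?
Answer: 25281/4 ≈ 6320.3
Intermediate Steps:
N = -53/2 (N = -¼*106 = -53/2 ≈ -26.500)
m = -159/2 (m = (-53/2 + (-7 + 24)) - 70 = (-53/2 + 17) - 70 = -19/2 - 70 = -159/2 ≈ -79.500)
m² = (-159/2)² = 25281/4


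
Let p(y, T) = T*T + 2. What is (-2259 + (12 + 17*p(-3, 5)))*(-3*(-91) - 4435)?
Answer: 7441656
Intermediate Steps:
p(y, T) = 2 + T² (p(y, T) = T² + 2 = 2 + T²)
(-2259 + (12 + 17*p(-3, 5)))*(-3*(-91) - 4435) = (-2259 + (12 + 17*(2 + 5²)))*(-3*(-91) - 4435) = (-2259 + (12 + 17*(2 + 25)))*(273 - 4435) = (-2259 + (12 + 17*27))*(-4162) = (-2259 + (12 + 459))*(-4162) = (-2259 + 471)*(-4162) = -1788*(-4162) = 7441656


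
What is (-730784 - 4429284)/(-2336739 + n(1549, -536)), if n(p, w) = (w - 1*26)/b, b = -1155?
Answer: 5959878540/2698932983 ≈ 2.2082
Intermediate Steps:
n(p, w) = 26/1155 - w/1155 (n(p, w) = (w - 1*26)/(-1155) = (w - 26)*(-1/1155) = (-26 + w)*(-1/1155) = 26/1155 - w/1155)
(-730784 - 4429284)/(-2336739 + n(1549, -536)) = (-730784 - 4429284)/(-2336739 + (26/1155 - 1/1155*(-536))) = -5160068/(-2336739 + (26/1155 + 536/1155)) = -5160068/(-2336739 + 562/1155) = -5160068/(-2698932983/1155) = -5160068*(-1155/2698932983) = 5959878540/2698932983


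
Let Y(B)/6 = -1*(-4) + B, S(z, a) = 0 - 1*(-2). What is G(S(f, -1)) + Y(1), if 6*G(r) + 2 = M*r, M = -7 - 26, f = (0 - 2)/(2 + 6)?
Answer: 56/3 ≈ 18.667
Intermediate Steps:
f = -¼ (f = -2/8 = -2*⅛ = -¼ ≈ -0.25000)
M = -33
S(z, a) = 2 (S(z, a) = 0 + 2 = 2)
Y(B) = 24 + 6*B (Y(B) = 6*(-1*(-4) + B) = 6*(4 + B) = 24 + 6*B)
G(r) = -⅓ - 11*r/2 (G(r) = -⅓ + (-33*r)/6 = -⅓ - 11*r/2)
G(S(f, -1)) + Y(1) = (-⅓ - 11/2*2) + (24 + 6*1) = (-⅓ - 11) + (24 + 6) = -34/3 + 30 = 56/3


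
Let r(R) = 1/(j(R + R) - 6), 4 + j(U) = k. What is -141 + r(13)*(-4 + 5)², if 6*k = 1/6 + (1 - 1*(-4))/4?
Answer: -99195/703 ≈ -141.10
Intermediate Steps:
k = 17/72 (k = (1/6 + (1 - 1*(-4))/4)/6 = (1*(⅙) + (1 + 4)*(¼))/6 = (⅙ + 5*(¼))/6 = (⅙ + 5/4)/6 = (⅙)*(17/12) = 17/72 ≈ 0.23611)
j(U) = -271/72 (j(U) = -4 + 17/72 = -271/72)
r(R) = -72/703 (r(R) = 1/(-271/72 - 6) = 1/(-703/72) = -72/703)
-141 + r(13)*(-4 + 5)² = -141 - 72*(-4 + 5)²/703 = -141 - 72/703*1² = -141 - 72/703*1 = -141 - 72/703 = -99195/703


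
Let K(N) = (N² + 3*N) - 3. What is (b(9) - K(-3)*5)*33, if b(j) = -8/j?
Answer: 1397/3 ≈ 465.67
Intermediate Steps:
K(N) = -3 + N² + 3*N
(b(9) - K(-3)*5)*33 = (-8/9 - (-3 + (-3)² + 3*(-3))*5)*33 = (-8*⅑ - (-3 + 9 - 9)*5)*33 = (-8/9 - 1*(-3)*5)*33 = (-8/9 + 3*5)*33 = (-8/9 + 15)*33 = (127/9)*33 = 1397/3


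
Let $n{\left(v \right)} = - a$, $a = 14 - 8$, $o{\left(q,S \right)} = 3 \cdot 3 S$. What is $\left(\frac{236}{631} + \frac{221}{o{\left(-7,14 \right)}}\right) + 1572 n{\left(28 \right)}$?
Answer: $- \frac{749731405}{79506} \approx -9429.9$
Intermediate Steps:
$o{\left(q,S \right)} = 9 S$
$a = 6$
$n{\left(v \right)} = -6$ ($n{\left(v \right)} = \left(-1\right) 6 = -6$)
$\left(\frac{236}{631} + \frac{221}{o{\left(-7,14 \right)}}\right) + 1572 n{\left(28 \right)} = \left(\frac{236}{631} + \frac{221}{9 \cdot 14}\right) + 1572 \left(-6\right) = \left(236 \cdot \frac{1}{631} + \frac{221}{126}\right) - 9432 = \left(\frac{236}{631} + 221 \cdot \frac{1}{126}\right) - 9432 = \left(\frac{236}{631} + \frac{221}{126}\right) - 9432 = \frac{169187}{79506} - 9432 = - \frac{749731405}{79506}$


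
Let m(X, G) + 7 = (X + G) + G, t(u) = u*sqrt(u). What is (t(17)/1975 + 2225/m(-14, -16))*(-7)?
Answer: 15575/53 - 119*sqrt(17)/1975 ≈ 293.62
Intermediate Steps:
t(u) = u**(3/2)
m(X, G) = -7 + X + 2*G (m(X, G) = -7 + ((X + G) + G) = -7 + ((G + X) + G) = -7 + (X + 2*G) = -7 + X + 2*G)
(t(17)/1975 + 2225/m(-14, -16))*(-7) = (17**(3/2)/1975 + 2225/(-7 - 14 + 2*(-16)))*(-7) = ((17*sqrt(17))*(1/1975) + 2225/(-7 - 14 - 32))*(-7) = (17*sqrt(17)/1975 + 2225/(-53))*(-7) = (17*sqrt(17)/1975 + 2225*(-1/53))*(-7) = (17*sqrt(17)/1975 - 2225/53)*(-7) = (-2225/53 + 17*sqrt(17)/1975)*(-7) = 15575/53 - 119*sqrt(17)/1975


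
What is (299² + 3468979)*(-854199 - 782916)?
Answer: -5825477273700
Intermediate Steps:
(299² + 3468979)*(-854199 - 782916) = (89401 + 3468979)*(-1637115) = 3558380*(-1637115) = -5825477273700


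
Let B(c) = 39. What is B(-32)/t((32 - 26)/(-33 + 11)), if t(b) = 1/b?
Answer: -117/11 ≈ -10.636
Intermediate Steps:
B(-32)/t((32 - 26)/(-33 + 11)) = 39/(1/((32 - 26)/(-33 + 11))) = 39/(1/(6/(-22))) = 39/(1/(6*(-1/22))) = 39/(1/(-3/11)) = 39/(-11/3) = 39*(-3/11) = -117/11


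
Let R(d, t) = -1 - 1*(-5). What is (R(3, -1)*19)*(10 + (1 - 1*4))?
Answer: 532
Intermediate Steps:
R(d, t) = 4 (R(d, t) = -1 + 5 = 4)
(R(3, -1)*19)*(10 + (1 - 1*4)) = (4*19)*(10 + (1 - 1*4)) = 76*(10 + (1 - 4)) = 76*(10 - 3) = 76*7 = 532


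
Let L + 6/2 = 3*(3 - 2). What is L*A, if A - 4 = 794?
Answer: 0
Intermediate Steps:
A = 798 (A = 4 + 794 = 798)
L = 0 (L = -3 + 3*(3 - 2) = -3 + 3*1 = -3 + 3 = 0)
L*A = 0*798 = 0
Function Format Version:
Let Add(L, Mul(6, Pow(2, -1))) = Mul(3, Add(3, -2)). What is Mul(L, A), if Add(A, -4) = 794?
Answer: 0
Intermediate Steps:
A = 798 (A = Add(4, 794) = 798)
L = 0 (L = Add(-3, Mul(3, Add(3, -2))) = Add(-3, Mul(3, 1)) = Add(-3, 3) = 0)
Mul(L, A) = Mul(0, 798) = 0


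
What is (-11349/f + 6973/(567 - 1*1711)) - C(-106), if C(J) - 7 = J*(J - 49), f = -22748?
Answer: -9724940743/591448 ≈ -16443.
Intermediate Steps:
C(J) = 7 + J*(-49 + J) (C(J) = 7 + J*(J - 49) = 7 + J*(-49 + J))
(-11349/f + 6973/(567 - 1*1711)) - C(-106) = (-11349/(-22748) + 6973/(567 - 1*1711)) - (7 + (-106)² - 49*(-106)) = (-11349*(-1/22748) + 6973/(567 - 1711)) - (7 + 11236 + 5194) = (11349/22748 + 6973/(-1144)) - 1*16437 = (11349/22748 + 6973*(-1/1144)) - 16437 = (11349/22748 - 6973/1144) - 16437 = -3309967/591448 - 16437 = -9724940743/591448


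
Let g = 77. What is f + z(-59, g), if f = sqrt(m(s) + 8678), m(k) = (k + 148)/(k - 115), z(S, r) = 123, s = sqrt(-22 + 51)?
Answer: 123 + sqrt(997822 - 8679*sqrt(29))/sqrt(115 - sqrt(29)) ≈ 216.15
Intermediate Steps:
s = sqrt(29) ≈ 5.3852
m(k) = (148 + k)/(-115 + k)
f = sqrt(8678 + (148 + sqrt(29))/(-115 + sqrt(29))) (f = sqrt((148 + sqrt(29))/(-115 + sqrt(29)) + 8678) = sqrt(8678 + (148 + sqrt(29))/(-115 + sqrt(29))) ≈ 93.148)
f + z(-59, g) = sqrt(997822 - 8679*sqrt(29))/sqrt(115 - sqrt(29)) + 123 = 123 + sqrt(997822 - 8679*sqrt(29))/sqrt(115 - sqrt(29))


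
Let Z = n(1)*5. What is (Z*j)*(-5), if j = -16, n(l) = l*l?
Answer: 400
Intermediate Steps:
n(l) = l**2
Z = 5 (Z = 1**2*5 = 1*5 = 5)
(Z*j)*(-5) = (5*(-16))*(-5) = -80*(-5) = 400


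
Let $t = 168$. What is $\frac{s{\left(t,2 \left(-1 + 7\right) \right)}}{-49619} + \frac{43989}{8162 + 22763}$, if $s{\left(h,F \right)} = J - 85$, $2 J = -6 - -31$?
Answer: $\frac{150684983}{105825350} \approx 1.4239$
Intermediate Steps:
$J = \frac{25}{2}$ ($J = \frac{-6 - -31}{2} = \frac{-6 + 31}{2} = \frac{1}{2} \cdot 25 = \frac{25}{2} \approx 12.5$)
$s{\left(h,F \right)} = - \frac{145}{2}$ ($s{\left(h,F \right)} = \frac{25}{2} - 85 = - \frac{145}{2}$)
$\frac{s{\left(t,2 \left(-1 + 7\right) \right)}}{-49619} + \frac{43989}{8162 + 22763} = - \frac{145}{2 \left(-49619\right)} + \frac{43989}{8162 + 22763} = \left(- \frac{145}{2}\right) \left(- \frac{1}{49619}\right) + \frac{43989}{30925} = \frac{5}{3422} + 43989 \cdot \frac{1}{30925} = \frac{5}{3422} + \frac{43989}{30925} = \frac{150684983}{105825350}$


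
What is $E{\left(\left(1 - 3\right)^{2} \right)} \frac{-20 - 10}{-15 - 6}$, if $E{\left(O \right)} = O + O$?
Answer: $\frac{80}{7} \approx 11.429$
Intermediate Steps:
$E{\left(O \right)} = 2 O$
$E{\left(\left(1 - 3\right)^{2} \right)} \frac{-20 - 10}{-15 - 6} = 2 \left(1 - 3\right)^{2} \frac{-20 - 10}{-15 - 6} = 2 \left(-2\right)^{2} \left(- \frac{30}{-21}\right) = 2 \cdot 4 \left(\left(-30\right) \left(- \frac{1}{21}\right)\right) = 8 \cdot \frac{10}{7} = \frac{80}{7}$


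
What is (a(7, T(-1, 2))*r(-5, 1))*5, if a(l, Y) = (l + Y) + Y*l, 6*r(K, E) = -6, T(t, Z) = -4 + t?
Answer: 165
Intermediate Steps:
r(K, E) = -1 (r(K, E) = (1/6)*(-6) = -1)
a(l, Y) = Y + l + Y*l (a(l, Y) = (Y + l) + Y*l = Y + l + Y*l)
(a(7, T(-1, 2))*r(-5, 1))*5 = (((-4 - 1) + 7 + (-4 - 1)*7)*(-1))*5 = ((-5 + 7 - 5*7)*(-1))*5 = ((-5 + 7 - 35)*(-1))*5 = -33*(-1)*5 = 33*5 = 165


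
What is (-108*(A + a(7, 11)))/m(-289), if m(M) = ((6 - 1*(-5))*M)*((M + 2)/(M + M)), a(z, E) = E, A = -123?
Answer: -3456/451 ≈ -7.6630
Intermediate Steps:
m(M) = 11 + 11*M/2 (m(M) = ((6 + 5)*M)*((2 + M)/((2*M))) = (11*M)*((2 + M)*(1/(2*M))) = (11*M)*((2 + M)/(2*M)) = 11 + 11*M/2)
(-108*(A + a(7, 11)))/m(-289) = (-108*(-123 + 11))/(11 + (11/2)*(-289)) = (-108*(-112))/(11 - 3179/2) = 12096/(-3157/2) = 12096*(-2/3157) = -3456/451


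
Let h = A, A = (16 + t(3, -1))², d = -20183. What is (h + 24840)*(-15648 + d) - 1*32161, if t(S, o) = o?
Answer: -898136176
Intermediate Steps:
A = 225 (A = (16 - 1)² = 15² = 225)
h = 225
(h + 24840)*(-15648 + d) - 1*32161 = (225 + 24840)*(-15648 - 20183) - 1*32161 = 25065*(-35831) - 32161 = -898104015 - 32161 = -898136176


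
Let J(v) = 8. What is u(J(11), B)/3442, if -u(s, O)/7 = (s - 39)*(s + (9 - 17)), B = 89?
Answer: 0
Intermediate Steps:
u(s, O) = -7*(-39 + s)*(-8 + s) (u(s, O) = -7*(s - 39)*(s + (9 - 17)) = -7*(-39 + s)*(s - 8) = -7*(-39 + s)*(-8 + s))
u(J(11), B)/3442 = (-2184 - 7*8² + 329*8)/3442 = (-2184 - 7*64 + 2632)*(1/3442) = (-2184 - 448 + 2632)*(1/3442) = 0*(1/3442) = 0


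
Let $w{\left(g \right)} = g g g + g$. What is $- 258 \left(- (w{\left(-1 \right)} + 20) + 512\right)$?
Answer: $-127452$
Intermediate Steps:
$w{\left(g \right)} = g + g^{3}$ ($w{\left(g \right)} = g^{2} g + g = g^{3} + g = g + g^{3}$)
$- 258 \left(- (w{\left(-1 \right)} + 20) + 512\right) = - 258 \left(- (\left(-1 + \left(-1\right)^{3}\right) + 20) + 512\right) = - 258 \left(- (\left(-1 - 1\right) + 20) + 512\right) = - 258 \left(- (-2 + 20) + 512\right) = - 258 \left(\left(-1\right) 18 + 512\right) = - 258 \left(-18 + 512\right) = \left(-258\right) 494 = -127452$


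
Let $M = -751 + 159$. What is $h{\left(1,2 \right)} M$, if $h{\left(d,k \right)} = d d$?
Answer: $-592$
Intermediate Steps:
$h{\left(d,k \right)} = d^{2}$
$M = -592$
$h{\left(1,2 \right)} M = 1^{2} \left(-592\right) = 1 \left(-592\right) = -592$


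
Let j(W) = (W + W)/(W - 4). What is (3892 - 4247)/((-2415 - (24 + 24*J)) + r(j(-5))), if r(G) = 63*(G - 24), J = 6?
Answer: 71/805 ≈ 0.088199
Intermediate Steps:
j(W) = 2*W/(-4 + W) (j(W) = (2*W)/(-4 + W) = 2*W/(-4 + W))
r(G) = -1512 + 63*G (r(G) = 63*(-24 + G) = -1512 + 63*G)
(3892 - 4247)/((-2415 - (24 + 24*J)) + r(j(-5))) = (3892 - 4247)/((-2415 - (24 + 24*6)) + (-1512 + 63*(2*(-5)/(-4 - 5)))) = -355/((-2415 - (24 + 144)) + (-1512 + 63*(2*(-5)/(-9)))) = -355/((-2415 - 1*168) + (-1512 + 63*(2*(-5)*(-⅑)))) = -355/((-2415 - 168) + (-1512 + 63*(10/9))) = -355/(-2583 + (-1512 + 70)) = -355/(-2583 - 1442) = -355/(-4025) = -355*(-1/4025) = 71/805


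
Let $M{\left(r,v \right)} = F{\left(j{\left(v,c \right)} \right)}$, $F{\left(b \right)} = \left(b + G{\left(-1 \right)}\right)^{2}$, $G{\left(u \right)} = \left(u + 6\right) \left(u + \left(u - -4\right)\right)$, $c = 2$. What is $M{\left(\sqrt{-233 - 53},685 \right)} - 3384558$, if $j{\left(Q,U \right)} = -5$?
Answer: $-3384533$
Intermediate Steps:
$G{\left(u \right)} = \left(4 + 2 u\right) \left(6 + u\right)$ ($G{\left(u \right)} = \left(6 + u\right) \left(u + \left(u + 4\right)\right) = \left(6 + u\right) \left(u + \left(4 + u\right)\right) = \left(6 + u\right) \left(4 + 2 u\right) = \left(4 + 2 u\right) \left(6 + u\right)$)
$F{\left(b \right)} = \left(10 + b\right)^{2}$ ($F{\left(b \right)} = \left(b + \left(24 + 2 \left(-1\right)^{2} + 16 \left(-1\right)\right)\right)^{2} = \left(b + \left(24 + 2 \cdot 1 - 16\right)\right)^{2} = \left(b + \left(24 + 2 - 16\right)\right)^{2} = \left(b + 10\right)^{2} = \left(10 + b\right)^{2}$)
$M{\left(r,v \right)} = 25$ ($M{\left(r,v \right)} = \left(10 - 5\right)^{2} = 5^{2} = 25$)
$M{\left(\sqrt{-233 - 53},685 \right)} - 3384558 = 25 - 3384558 = -3384533$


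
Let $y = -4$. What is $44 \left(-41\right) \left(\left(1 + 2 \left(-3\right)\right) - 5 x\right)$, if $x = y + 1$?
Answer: $-18040$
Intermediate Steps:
$x = -3$ ($x = -4 + 1 = -3$)
$44 \left(-41\right) \left(\left(1 + 2 \left(-3\right)\right) - 5 x\right) = 44 \left(-41\right) \left(\left(1 + 2 \left(-3\right)\right) - -15\right) = - 1804 \left(\left(1 - 6\right) + 15\right) = - 1804 \left(-5 + 15\right) = \left(-1804\right) 10 = -18040$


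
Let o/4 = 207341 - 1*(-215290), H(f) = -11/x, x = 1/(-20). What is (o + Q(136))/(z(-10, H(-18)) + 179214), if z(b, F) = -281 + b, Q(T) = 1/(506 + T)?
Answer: 1085316409/114868566 ≈ 9.4483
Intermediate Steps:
x = -1/20 ≈ -0.050000
H(f) = 220 (H(f) = -11/(-1/20) = -11*(-20) = 220)
o = 1690524 (o = 4*(207341 - 1*(-215290)) = 4*(207341 + 215290) = 4*422631 = 1690524)
(o + Q(136))/(z(-10, H(-18)) + 179214) = (1690524 + 1/(506 + 136))/((-281 - 10) + 179214) = (1690524 + 1/642)/(-291 + 179214) = (1690524 + 1/642)/178923 = (1085316409/642)*(1/178923) = 1085316409/114868566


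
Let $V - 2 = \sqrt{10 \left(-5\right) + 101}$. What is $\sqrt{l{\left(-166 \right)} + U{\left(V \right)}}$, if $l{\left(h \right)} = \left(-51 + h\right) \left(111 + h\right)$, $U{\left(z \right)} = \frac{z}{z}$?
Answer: $4 \sqrt{746} \approx 109.25$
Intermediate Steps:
$V = 2 + \sqrt{51}$ ($V = 2 + \sqrt{10 \left(-5\right) + 101} = 2 + \sqrt{-50 + 101} = 2 + \sqrt{51} \approx 9.1414$)
$U{\left(z \right)} = 1$
$\sqrt{l{\left(-166 \right)} + U{\left(V \right)}} = \sqrt{\left(-5661 + \left(-166\right)^{2} + 60 \left(-166\right)\right) + 1} = \sqrt{\left(-5661 + 27556 - 9960\right) + 1} = \sqrt{11935 + 1} = \sqrt{11936} = 4 \sqrt{746}$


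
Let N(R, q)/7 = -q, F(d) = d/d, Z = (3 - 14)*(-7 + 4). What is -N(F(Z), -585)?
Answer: -4095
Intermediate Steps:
Z = 33 (Z = -11*(-3) = 33)
F(d) = 1
N(R, q) = -7*q (N(R, q) = 7*(-q) = -7*q)
-N(F(Z), -585) = -(-7)*(-585) = -1*4095 = -4095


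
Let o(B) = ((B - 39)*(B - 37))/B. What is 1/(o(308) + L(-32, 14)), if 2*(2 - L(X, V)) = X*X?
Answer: -308/84181 ≈ -0.0036588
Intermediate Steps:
L(X, V) = 2 - X**2/2 (L(X, V) = 2 - X*X/2 = 2 - X**2/2)
o(B) = (-39 + B)*(-37 + B)/B (o(B) = ((-39 + B)*(-37 + B))/B = (-39 + B)*(-37 + B)/B)
1/(o(308) + L(-32, 14)) = 1/((-76 + 308 + 1443/308) + (2 - 1/2*(-32)**2)) = 1/((-76 + 308 + 1443*(1/308)) + (2 - 1/2*1024)) = 1/((-76 + 308 + 1443/308) + (2 - 512)) = 1/(72899/308 - 510) = 1/(-84181/308) = -308/84181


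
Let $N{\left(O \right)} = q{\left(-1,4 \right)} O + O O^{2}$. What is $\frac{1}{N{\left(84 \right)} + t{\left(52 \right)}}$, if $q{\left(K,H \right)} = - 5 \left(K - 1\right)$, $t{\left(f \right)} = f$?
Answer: $\frac{1}{593596} \approx 1.6846 \cdot 10^{-6}$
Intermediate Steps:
$q{\left(K,H \right)} = 5 - 5 K$ ($q{\left(K,H \right)} = - 5 \left(-1 + K\right) = 5 - 5 K$)
$N{\left(O \right)} = O^{3} + 10 O$ ($N{\left(O \right)} = \left(5 - -5\right) O + O O^{2} = \left(5 + 5\right) O + O^{3} = 10 O + O^{3} = O^{3} + 10 O$)
$\frac{1}{N{\left(84 \right)} + t{\left(52 \right)}} = \frac{1}{84 \left(10 + 84^{2}\right) + 52} = \frac{1}{84 \left(10 + 7056\right) + 52} = \frac{1}{84 \cdot 7066 + 52} = \frac{1}{593544 + 52} = \frac{1}{593596}$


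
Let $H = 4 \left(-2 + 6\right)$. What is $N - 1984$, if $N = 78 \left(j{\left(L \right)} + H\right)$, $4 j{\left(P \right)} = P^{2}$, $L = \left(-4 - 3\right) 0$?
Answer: $-736$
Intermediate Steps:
$H = 16$ ($H = 4 \cdot 4 = 16$)
$L = 0$ ($L = \left(-7\right) 0 = 0$)
$j{\left(P \right)} = \frac{P^{2}}{4}$
$N = 1248$ ($N = 78 \left(\frac{0^{2}}{4} + 16\right) = 78 \left(\frac{1}{4} \cdot 0 + 16\right) = 78 \left(0 + 16\right) = 78 \cdot 16 = 1248$)
$N - 1984 = 1248 - 1984 = -736$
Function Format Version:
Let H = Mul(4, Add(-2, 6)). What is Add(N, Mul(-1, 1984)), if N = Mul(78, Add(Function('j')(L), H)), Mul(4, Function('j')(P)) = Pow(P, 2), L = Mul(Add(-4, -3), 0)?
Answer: -736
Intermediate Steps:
H = 16 (H = Mul(4, 4) = 16)
L = 0 (L = Mul(-7, 0) = 0)
Function('j')(P) = Mul(Rational(1, 4), Pow(P, 2))
N = 1248 (N = Mul(78, Add(Mul(Rational(1, 4), Pow(0, 2)), 16)) = Mul(78, Add(Mul(Rational(1, 4), 0), 16)) = Mul(78, Add(0, 16)) = Mul(78, 16) = 1248)
Add(N, Mul(-1, 1984)) = Add(1248, Mul(-1, 1984)) = Add(1248, -1984) = -736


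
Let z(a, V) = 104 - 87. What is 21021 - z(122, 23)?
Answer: 21004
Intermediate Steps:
z(a, V) = 17
21021 - z(122, 23) = 21021 - 1*17 = 21021 - 17 = 21004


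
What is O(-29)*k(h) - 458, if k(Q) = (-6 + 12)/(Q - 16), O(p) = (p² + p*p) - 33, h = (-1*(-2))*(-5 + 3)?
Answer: -9527/10 ≈ -952.70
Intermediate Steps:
h = -4 (h = 2*(-2) = -4)
O(p) = -33 + 2*p² (O(p) = (p² + p²) - 33 = 2*p² - 33 = -33 + 2*p²)
k(Q) = 6/(-16 + Q)
O(-29)*k(h) - 458 = (-33 + 2*(-29)²)*(6/(-16 - 4)) - 458 = (-33 + 2*841)*(6/(-20)) - 458 = (-33 + 1682)*(6*(-1/20)) - 458 = 1649*(-3/10) - 458 = -4947/10 - 458 = -9527/10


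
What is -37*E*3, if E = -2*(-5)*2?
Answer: -2220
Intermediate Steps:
E = 20 (E = 10*2 = 20)
-37*E*3 = -37*20*3 = -740*3 = -2220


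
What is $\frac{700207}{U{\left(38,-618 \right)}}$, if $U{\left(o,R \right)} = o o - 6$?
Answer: $\frac{700207}{1438} \approx 486.93$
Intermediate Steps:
$U{\left(o,R \right)} = -6 + o^{2}$ ($U{\left(o,R \right)} = o^{2} - 6 = -6 + o^{2}$)
$\frac{700207}{U{\left(38,-618 \right)}} = \frac{700207}{-6 + 38^{2}} = \frac{700207}{-6 + 1444} = \frac{700207}{1438}$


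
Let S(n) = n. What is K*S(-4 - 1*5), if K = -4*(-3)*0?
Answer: 0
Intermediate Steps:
K = 0 (K = 12*0 = 0)
K*S(-4 - 1*5) = 0*(-4 - 1*5) = 0*(-4 - 5) = 0*(-9) = 0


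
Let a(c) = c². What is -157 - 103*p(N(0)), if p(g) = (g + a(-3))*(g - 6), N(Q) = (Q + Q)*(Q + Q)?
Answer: 5405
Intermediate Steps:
N(Q) = 4*Q² (N(Q) = (2*Q)*(2*Q) = 4*Q²)
p(g) = (-6 + g)*(9 + g) (p(g) = (g + (-3)²)*(g - 6) = (g + 9)*(-6 + g) = (9 + g)*(-6 + g) = (-6 + g)*(9 + g))
-157 - 103*p(N(0)) = -157 - 103*(-54 + (4*0²)² + 3*(4*0²)) = -157 - 103*(-54 + (4*0)² + 3*(4*0)) = -157 - 103*(-54 + 0² + 3*0) = -157 - 103*(-54 + 0 + 0) = -157 - 103*(-54) = -157 + 5562 = 5405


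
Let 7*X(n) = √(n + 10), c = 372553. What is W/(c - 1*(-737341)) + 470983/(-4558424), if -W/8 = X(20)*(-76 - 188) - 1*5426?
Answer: -162434568405/2529683723528 + 1056*√30/3884629 ≈ -0.062722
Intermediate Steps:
X(n) = √(10 + n)/7 (X(n) = √(n + 10)/7 = √(10 + n)/7)
W = 43408 + 2112*√30/7 (W = -8*((√(10 + 20)/7)*(-76 - 188) - 1*5426) = -8*((√30/7)*(-264) - 5426) = -8*(-264*√30/7 - 5426) = -8*(-5426 - 264*√30/7) = 43408 + 2112*√30/7 ≈ 45061.)
W/(c - 1*(-737341)) + 470983/(-4558424) = (43408 + 2112*√30/7)/(372553 - 1*(-737341)) + 470983/(-4558424) = (43408 + 2112*√30/7)/(372553 + 737341) + 470983*(-1/4558424) = (43408 + 2112*√30/7)/1109894 - 470983/4558424 = (43408 + 2112*√30/7)*(1/1109894) - 470983/4558424 = (21704/554947 + 1056*√30/3884629) - 470983/4558424 = -162434568405/2529683723528 + 1056*√30/3884629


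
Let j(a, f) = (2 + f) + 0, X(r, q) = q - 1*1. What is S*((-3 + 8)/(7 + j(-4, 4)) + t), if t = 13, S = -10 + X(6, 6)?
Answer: -870/13 ≈ -66.923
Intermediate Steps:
X(r, q) = -1 + q (X(r, q) = q - 1 = -1 + q)
j(a, f) = 2 + f
S = -5 (S = -10 + (-1 + 6) = -10 + 5 = -5)
S*((-3 + 8)/(7 + j(-4, 4)) + t) = -5*((-3 + 8)/(7 + (2 + 4)) + 13) = -5*(5/(7 + 6) + 13) = -5*(5/13 + 13) = -5*174/13 = -870/13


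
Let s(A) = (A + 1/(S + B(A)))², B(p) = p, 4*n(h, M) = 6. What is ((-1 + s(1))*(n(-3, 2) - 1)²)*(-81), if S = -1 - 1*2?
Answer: 243/16 ≈ 15.188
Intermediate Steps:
n(h, M) = 3/2 (n(h, M) = (¼)*6 = 3/2)
S = -3 (S = -1 - 2 = -3)
s(A) = (A + 1/(-3 + A))²
((-1 + s(1))*(n(-3, 2) - 1)²)*(-81) = ((-1 + (1 + 1² - 3*1)²/(-3 + 1)²)*(3/2 - 1)²)*(-81) = ((-1 + (1 + 1 - 3)²/(-2)²)*(½)²)*(-81) = ((-1 + (¼)*(-1)²)*(¼))*(-81) = ((-1 + (¼)*1)*(¼))*(-81) = ((-1 + ¼)*(¼))*(-81) = -¾*¼*(-81) = -3/16*(-81) = 243/16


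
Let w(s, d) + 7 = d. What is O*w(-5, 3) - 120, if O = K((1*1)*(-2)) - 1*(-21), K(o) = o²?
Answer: -220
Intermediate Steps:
w(s, d) = -7 + d
O = 25 (O = ((1*1)*(-2))² - 1*(-21) = (1*(-2))² + 21 = (-2)² + 21 = 4 + 21 = 25)
O*w(-5, 3) - 120 = 25*(-7 + 3) - 120 = 25*(-4) - 120 = -100 - 120 = -220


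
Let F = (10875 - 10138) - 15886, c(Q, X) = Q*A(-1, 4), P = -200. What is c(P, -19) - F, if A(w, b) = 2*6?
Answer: 12749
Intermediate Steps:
A(w, b) = 12
c(Q, X) = 12*Q (c(Q, X) = Q*12 = 12*Q)
F = -15149 (F = 737 - 15886 = -15149)
c(P, -19) - F = 12*(-200) - 1*(-15149) = -2400 + 15149 = 12749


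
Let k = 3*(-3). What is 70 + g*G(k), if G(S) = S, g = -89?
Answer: 871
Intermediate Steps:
k = -9
70 + g*G(k) = 70 - 89*(-9) = 70 + 801 = 871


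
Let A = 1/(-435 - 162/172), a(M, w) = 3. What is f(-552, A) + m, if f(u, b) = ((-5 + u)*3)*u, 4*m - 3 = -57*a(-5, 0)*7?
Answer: 1844187/2 ≈ 9.2209e+5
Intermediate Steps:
m = -597/2 (m = ¾ + (-57*3*7)/4 = ¾ + (-171*7)/4 = ¾ + (¼)*(-1197) = ¾ - 1197/4 = -597/2 ≈ -298.50)
A = -86/37491 (A = 1/(-435 - 162*1/172) = 1/(-435 - 81/86) = 1/(-37491/86) = -86/37491 ≈ -0.0022939)
f(u, b) = u*(-15 + 3*u) (f(u, b) = (-15 + 3*u)*u = u*(-15 + 3*u))
f(-552, A) + m = 3*(-552)*(-5 - 552) - 597/2 = 3*(-552)*(-557) - 597/2 = 922392 - 597/2 = 1844187/2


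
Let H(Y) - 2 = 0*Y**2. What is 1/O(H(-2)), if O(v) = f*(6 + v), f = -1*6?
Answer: -1/48 ≈ -0.020833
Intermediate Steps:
f = -6
H(Y) = 2 (H(Y) = 2 + 0*Y**2 = 2 + 0 = 2)
O(v) = -36 - 6*v (O(v) = -6*(6 + v) = -36 - 6*v)
1/O(H(-2)) = 1/(-36 - 6*2) = 1/(-36 - 12) = 1/(-48) = -1/48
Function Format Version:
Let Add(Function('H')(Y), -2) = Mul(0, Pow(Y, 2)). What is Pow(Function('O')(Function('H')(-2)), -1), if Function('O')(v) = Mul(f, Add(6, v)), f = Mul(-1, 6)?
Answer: Rational(-1, 48) ≈ -0.020833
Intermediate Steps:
f = -6
Function('H')(Y) = 2 (Function('H')(Y) = Add(2, Mul(0, Pow(Y, 2))) = Add(2, 0) = 2)
Function('O')(v) = Add(-36, Mul(-6, v)) (Function('O')(v) = Mul(-6, Add(6, v)) = Add(-36, Mul(-6, v)))
Pow(Function('O')(Function('H')(-2)), -1) = Pow(Add(-36, Mul(-6, 2)), -1) = Pow(Add(-36, -12), -1) = Pow(-48, -1) = Rational(-1, 48)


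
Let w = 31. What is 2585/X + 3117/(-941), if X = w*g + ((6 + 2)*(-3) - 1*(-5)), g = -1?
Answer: -517667/9410 ≈ -55.012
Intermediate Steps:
X = -50 (X = 31*(-1) + ((6 + 2)*(-3) - 1*(-5)) = -31 + (8*(-3) + 5) = -31 + (-24 + 5) = -31 - 19 = -50)
2585/X + 3117/(-941) = 2585/(-50) + 3117/(-941) = 2585*(-1/50) + 3117*(-1/941) = -517/10 - 3117/941 = -517667/9410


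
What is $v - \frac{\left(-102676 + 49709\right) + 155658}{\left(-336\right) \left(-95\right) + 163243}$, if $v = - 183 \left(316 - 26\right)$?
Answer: $- \frac{10357403101}{195163} \approx -53071.0$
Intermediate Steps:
$v = -53070$ ($v = \left(-183\right) 290 = -53070$)
$v - \frac{\left(-102676 + 49709\right) + 155658}{\left(-336\right) \left(-95\right) + 163243} = -53070 - \frac{\left(-102676 + 49709\right) + 155658}{\left(-336\right) \left(-95\right) + 163243} = -53070 - \frac{-52967 + 155658}{31920 + 163243} = -53070 - \frac{102691}{195163} = - \frac{10357403101}{195163}$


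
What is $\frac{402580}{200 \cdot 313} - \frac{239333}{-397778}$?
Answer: $\frac{2188996413}{311261285} \approx 7.0327$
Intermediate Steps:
$\frac{402580}{200 \cdot 313} - \frac{239333}{-397778} = \frac{402580}{62600} - - \frac{239333}{397778} = 402580 \cdot \frac{1}{62600} + \frac{239333}{397778} = \frac{20129}{3130} + \frac{239333}{397778} = \frac{2188996413}{311261285}$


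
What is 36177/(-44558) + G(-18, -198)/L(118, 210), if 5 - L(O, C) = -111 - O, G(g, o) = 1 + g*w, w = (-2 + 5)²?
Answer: -3909814/2606643 ≈ -1.4999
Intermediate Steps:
w = 9 (w = 3² = 9)
G(g, o) = 1 + 9*g (G(g, o) = 1 + g*9 = 1 + 9*g)
L(O, C) = 116 + O (L(O, C) = 5 - (-111 - O) = 5 + (111 + O) = 116 + O)
36177/(-44558) + G(-18, -198)/L(118, 210) = 36177/(-44558) + (1 + 9*(-18))/(116 + 118) = 36177*(-1/44558) + (1 - 162)/234 = -36177/44558 - 161*1/234 = -36177/44558 - 161/234 = -3909814/2606643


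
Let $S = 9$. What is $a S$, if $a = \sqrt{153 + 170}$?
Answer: $9 \sqrt{323} \approx 161.75$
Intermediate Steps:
$a = \sqrt{323} \approx 17.972$
$a S = \sqrt{323} \cdot 9 = 9 \sqrt{323}$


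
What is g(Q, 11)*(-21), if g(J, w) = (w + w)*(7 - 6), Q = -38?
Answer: -462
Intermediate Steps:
g(J, w) = 2*w (g(J, w) = (2*w)*1 = 2*w)
g(Q, 11)*(-21) = (2*11)*(-21) = 22*(-21) = -462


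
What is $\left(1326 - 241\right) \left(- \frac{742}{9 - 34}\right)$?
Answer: $\frac{161014}{5} \approx 32203.0$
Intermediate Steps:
$\left(1326 - 241\right) \left(- \frac{742}{9 - 34}\right) = 1085 \left(- \frac{742}{9 - 34}\right) = 1085 \left(- \frac{742}{-25}\right) = 1085 \left(\left(-742\right) \left(- \frac{1}{25}\right)\right) = 1085 \cdot \frac{742}{25} = \frac{161014}{5}$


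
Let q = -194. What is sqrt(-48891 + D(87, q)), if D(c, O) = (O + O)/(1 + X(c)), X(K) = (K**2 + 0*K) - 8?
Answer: I*sqrt(698944562765)/3781 ≈ 221.11*I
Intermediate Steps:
X(K) = -8 + K**2 (X(K) = (K**2 + 0) - 8 = K**2 - 8 = -8 + K**2)
D(c, O) = 2*O/(-7 + c**2) (D(c, O) = (O + O)/(1 + (-8 + c**2)) = (2*O)/(-7 + c**2) = 2*O/(-7 + c**2))
sqrt(-48891 + D(87, q)) = sqrt(-48891 + 2*(-194)/(-7 + 87**2)) = sqrt(-48891 + 2*(-194)/(-7 + 7569)) = sqrt(-48891 + 2*(-194)/7562) = sqrt(-48891 + 2*(-194)*(1/7562)) = sqrt(-48891 - 194/3781) = sqrt(-184857065/3781) = I*sqrt(698944562765)/3781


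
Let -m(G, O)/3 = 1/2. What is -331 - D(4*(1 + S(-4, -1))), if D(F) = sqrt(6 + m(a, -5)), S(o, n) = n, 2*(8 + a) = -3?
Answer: -331 - 3*sqrt(2)/2 ≈ -333.12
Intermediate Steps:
a = -19/2 (a = -8 + (1/2)*(-3) = -8 - 3/2 = -19/2 ≈ -9.5000)
m(G, O) = -3/2
D(F) = 3*sqrt(2)/2 (D(F) = sqrt(6 - 3/2) = sqrt(9/2) = 3*sqrt(2)/2)
-331 - D(4*(1 + S(-4, -1))) = -331 - 3*sqrt(2)/2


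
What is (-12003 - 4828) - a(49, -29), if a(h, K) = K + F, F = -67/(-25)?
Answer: -420117/25 ≈ -16805.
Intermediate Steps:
F = 67/25 (F = -67*(-1/25) = 67/25 ≈ 2.6800)
a(h, K) = 67/25 + K (a(h, K) = K + 67/25 = 67/25 + K)
(-12003 - 4828) - a(49, -29) = (-12003 - 4828) - (67/25 - 29) = -16831 - 1*(-658/25) = -16831 + 658/25 = -420117/25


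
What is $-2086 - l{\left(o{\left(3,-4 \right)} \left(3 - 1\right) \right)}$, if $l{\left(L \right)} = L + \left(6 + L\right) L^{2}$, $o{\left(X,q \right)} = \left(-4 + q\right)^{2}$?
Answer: $-2197670$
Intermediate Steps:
$l{\left(L \right)} = L + L^{2} \left(6 + L\right)$
$-2086 - l{\left(o{\left(3,-4 \right)} \left(3 - 1\right) \right)} = -2086 - \left(-4 - 4\right)^{2} \left(3 - 1\right) \left(1 + \left(\left(-4 - 4\right)^{2} \left(3 - 1\right)\right)^{2} + 6 \left(-4 - 4\right)^{2} \left(3 - 1\right)\right) = -2086 - \left(-8\right)^{2} \cdot 2 \left(1 + \left(\left(-8\right)^{2} \cdot 2\right)^{2} + 6 \left(-8\right)^{2} \cdot 2\right) = -2086 - 64 \cdot 2 \left(1 + \left(64 \cdot 2\right)^{2} + 6 \cdot 64 \cdot 2\right) = -2086 - 128 \left(1 + 128^{2} + 6 \cdot 128\right) = -2086 - 128 \left(1 + 16384 + 768\right) = -2086 - 128 \cdot 17153 = -2086 - 2195584 = -2197670$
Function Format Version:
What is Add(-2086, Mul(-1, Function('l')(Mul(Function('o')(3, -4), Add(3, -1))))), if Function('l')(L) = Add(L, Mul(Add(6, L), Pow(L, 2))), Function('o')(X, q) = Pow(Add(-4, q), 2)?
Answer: -2197670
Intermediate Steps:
Function('l')(L) = Add(L, Mul(Pow(L, 2), Add(6, L)))
Add(-2086, Mul(-1, Function('l')(Mul(Function('o')(3, -4), Add(3, -1))))) = Add(-2086, Mul(-1, Mul(Mul(Pow(Add(-4, -4), 2), Add(3, -1)), Add(1, Pow(Mul(Pow(Add(-4, -4), 2), Add(3, -1)), 2), Mul(6, Mul(Pow(Add(-4, -4), 2), Add(3, -1))))))) = Add(-2086, Mul(-1, Mul(Mul(Pow(-8, 2), 2), Add(1, Pow(Mul(Pow(-8, 2), 2), 2), Mul(6, Mul(Pow(-8, 2), 2)))))) = Add(-2086, Mul(-1, Mul(Mul(64, 2), Add(1, Pow(Mul(64, 2), 2), Mul(6, Mul(64, 2)))))) = Add(-2086, Mul(-1, Mul(128, Add(1, Pow(128, 2), Mul(6, 128))))) = Add(-2086, Mul(-1, Mul(128, Add(1, 16384, 768)))) = Add(-2086, Mul(-1, Mul(128, 17153))) = Add(-2086, Mul(-1, 2195584)) = Add(-2086, -2195584) = -2197670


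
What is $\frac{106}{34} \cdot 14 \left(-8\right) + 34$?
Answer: $- \frac{5358}{17} \approx -315.18$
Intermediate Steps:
$\frac{106}{34} \cdot 14 \left(-8\right) + 34 = 106 \cdot \frac{1}{34} \left(-112\right) + 34 = \frac{53}{17} \left(-112\right) + 34 = - \frac{5936}{17} + 34 = - \frac{5358}{17}$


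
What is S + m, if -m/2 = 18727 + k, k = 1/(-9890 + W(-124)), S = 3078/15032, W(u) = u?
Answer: -1409484136559/37632612 ≈ -37454.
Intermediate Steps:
S = 1539/7516 (S = 3078*(1/15032) = 1539/7516 ≈ 0.20476)
k = -1/10014 (k = 1/(-9890 - 124) = 1/(-10014) = -1/10014 ≈ -9.9860e-5)
m = -187532177/5007 (m = -2*(18727 - 1/10014) = -2*187532177/10014 = -187532177/5007 ≈ -37454.)
S + m = 1539/7516 - 187532177/5007 = -1409484136559/37632612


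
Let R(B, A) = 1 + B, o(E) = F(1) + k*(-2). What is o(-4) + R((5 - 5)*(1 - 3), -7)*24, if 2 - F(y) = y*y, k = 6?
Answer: 13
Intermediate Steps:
F(y) = 2 - y² (F(y) = 2 - y*y = 2 - y²)
o(E) = -11 (o(E) = (2 - 1*1²) + 6*(-2) = (2 - 1*1) - 12 = (2 - 1) - 12 = 1 - 12 = -11)
o(-4) + R((5 - 5)*(1 - 3), -7)*24 = -11 + (1 + (5 - 5)*(1 - 3))*24 = -11 + (1 + 0*(-2))*24 = -11 + (1 + 0)*24 = -11 + 1*24 = -11 + 24 = 13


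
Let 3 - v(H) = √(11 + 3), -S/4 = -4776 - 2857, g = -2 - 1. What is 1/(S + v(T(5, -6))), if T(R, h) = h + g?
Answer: 30535/932386211 + √14/932386211 ≈ 3.2753e-5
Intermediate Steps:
g = -3
T(R, h) = -3 + h (T(R, h) = h - 3 = -3 + h)
S = 30532 (S = -4*(-4776 - 2857) = -4*(-7633) = 30532)
v(H) = 3 - √14 (v(H) = 3 - √(11 + 3) = 3 - √14)
1/(S + v(T(5, -6))) = 1/(30532 + (3 - √14)) = 1/(30535 - √14)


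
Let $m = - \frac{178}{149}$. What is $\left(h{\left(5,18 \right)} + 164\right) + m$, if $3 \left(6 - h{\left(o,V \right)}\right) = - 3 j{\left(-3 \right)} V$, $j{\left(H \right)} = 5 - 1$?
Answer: $\frac{35880}{149} \approx 240.81$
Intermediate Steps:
$j{\left(H \right)} = 4$ ($j{\left(H \right)} = 5 - 1 = 4$)
$h{\left(o,V \right)} = 6 + 4 V$ ($h{\left(o,V \right)} = 6 - \frac{\left(-3\right) 4 V}{3} = 6 - \frac{\left(-12\right) V}{3} = 6 + 4 V$)
$m = - \frac{178}{149}$ ($m = \left(-178\right) \frac{1}{149} = - \frac{178}{149} \approx -1.1946$)
$\left(h{\left(5,18 \right)} + 164\right) + m = \left(\left(6 + 4 \cdot 18\right) + 164\right) - \frac{178}{149} = \left(\left(6 + 72\right) + 164\right) - \frac{178}{149} = \left(78 + 164\right) - \frac{178}{149} = 242 - \frac{178}{149} = \frac{35880}{149}$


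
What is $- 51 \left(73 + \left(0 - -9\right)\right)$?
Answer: $-4182$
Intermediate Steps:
$- 51 \left(73 + \left(0 - -9\right)\right) = - 51 \left(73 + \left(0 + 9\right)\right) = - 51 \left(73 + 9\right) = \left(-51\right) 82 = -4182$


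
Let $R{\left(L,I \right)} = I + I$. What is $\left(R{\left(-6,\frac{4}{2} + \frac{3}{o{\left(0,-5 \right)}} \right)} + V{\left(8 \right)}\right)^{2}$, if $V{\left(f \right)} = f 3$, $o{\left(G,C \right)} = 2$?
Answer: $961$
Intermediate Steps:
$V{\left(f \right)} = 3 f$
$R{\left(L,I \right)} = 2 I$
$\left(R{\left(-6,\frac{4}{2} + \frac{3}{o{\left(0,-5 \right)}} \right)} + V{\left(8 \right)}\right)^{2} = \left(2 \left(\frac{4}{2} + \frac{3}{2}\right) + 3 \cdot 8\right)^{2} = \left(2 \left(4 \cdot \frac{1}{2} + 3 \cdot \frac{1}{2}\right) + 24\right)^{2} = \left(2 \left(2 + \frac{3}{2}\right) + 24\right)^{2} = \left(2 \cdot \frac{7}{2} + 24\right)^{2} = \left(7 + 24\right)^{2} = 31^{2} = 961$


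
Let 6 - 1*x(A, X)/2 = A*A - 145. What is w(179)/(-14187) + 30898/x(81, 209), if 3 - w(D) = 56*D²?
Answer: 11282243167/90938670 ≈ 124.06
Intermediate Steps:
x(A, X) = 302 - 2*A² (x(A, X) = 12 - 2*(A*A - 145) = 12 - 2*(A² - 145) = 12 - 2*(-145 + A²) = 12 + (290 - 2*A²) = 302 - 2*A²)
w(D) = 3 - 56*D²
w(179)/(-14187) + 30898/x(81, 209) = (3 - 56*179²)/(-14187) + 30898/(302 - 2*81²) = (3 - 56*32041)*(-1/14187) + 30898/(302 - 2*6561) = (3 - 1794296)*(-1/14187) + 30898/(302 - 13122) = -1794293*(-1/14187) + 30898/(-12820) = 1794293/14187 + 30898*(-1/12820) = 1794293/14187 - 15449/6410 = 11282243167/90938670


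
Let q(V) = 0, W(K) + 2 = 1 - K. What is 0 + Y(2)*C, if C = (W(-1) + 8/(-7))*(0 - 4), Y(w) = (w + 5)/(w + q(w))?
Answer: 16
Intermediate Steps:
W(K) = -1 - K (W(K) = -2 + (1 - K) = -1 - K)
Y(w) = (5 + w)/w (Y(w) = (w + 5)/(w + 0) = (5 + w)/w)
C = 32/7 (C = ((-1 - 1*(-1)) + 8/(-7))*(0 - 4) = ((-1 + 1) + 8*(-⅐))*(-4) = (0 - 8/7)*(-4) = -8/7*(-4) = 32/7 ≈ 4.5714)
0 + Y(2)*C = 0 + ((5 + 2)/2)*(32/7) = 0 + ((½)*7)*(32/7) = 0 + (7/2)*(32/7) = 0 + 16 = 16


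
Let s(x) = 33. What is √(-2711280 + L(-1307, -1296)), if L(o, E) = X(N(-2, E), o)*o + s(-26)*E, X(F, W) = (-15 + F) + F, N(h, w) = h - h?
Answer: 3*I*√303827 ≈ 1653.6*I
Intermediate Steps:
N(h, w) = 0
X(F, W) = -15 + 2*F
L(o, E) = -15*o + 33*E (L(o, E) = (-15 + 2*0)*o + 33*E = (-15 + 0)*o + 33*E = -15*o + 33*E)
√(-2711280 + L(-1307, -1296)) = √(-2711280 + (-15*(-1307) + 33*(-1296))) = √(-2711280 + (19605 - 42768)) = √(-2711280 - 23163) = √(-2734443) = 3*I*√303827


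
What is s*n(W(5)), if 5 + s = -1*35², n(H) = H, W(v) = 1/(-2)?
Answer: 615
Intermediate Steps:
W(v) = -½ (W(v) = 1*(-½) = -½)
s = -1230 (s = -5 - 1*35² = -5 - 1*1225 = -5 - 1225 = -1230)
s*n(W(5)) = -1230*(-½) = 615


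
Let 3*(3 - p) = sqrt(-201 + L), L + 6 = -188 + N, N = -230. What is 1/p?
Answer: 27/706 + 75*I/706 ≈ 0.038244 + 0.10623*I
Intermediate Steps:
L = -424 (L = -6 + (-188 - 230) = -6 - 418 = -424)
p = 3 - 25*I/3 (p = 3 - sqrt(-201 - 424)/3 = 3 - 25*I/3 ≈ 3.0 - 8.3333*I)
1/p = 1/(3 - 25*I/3) = 9*(3 + 25*I/3)/706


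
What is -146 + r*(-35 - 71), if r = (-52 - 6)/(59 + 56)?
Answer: -10642/115 ≈ -92.539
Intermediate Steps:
r = -58/115 ≈ -0.50435
-146 + r*(-35 - 71) = -146 - 58*(-35 - 71)/115 = -146 - 58/115*(-106) = -146 + 6148/115 = -10642/115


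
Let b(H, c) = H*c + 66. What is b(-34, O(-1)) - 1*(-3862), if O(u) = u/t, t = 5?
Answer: 19674/5 ≈ 3934.8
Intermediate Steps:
O(u) = u/5
b(H, c) = 66 + H*c
b(-34, O(-1)) - 1*(-3862) = (66 - 34*(-1)/5) - 1*(-3862) = (66 - 34*(-⅕)) + 3862 = (66 + 34/5) + 3862 = 364/5 + 3862 = 19674/5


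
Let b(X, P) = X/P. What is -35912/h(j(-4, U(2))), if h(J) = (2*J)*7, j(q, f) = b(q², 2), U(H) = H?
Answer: -4489/14 ≈ -320.64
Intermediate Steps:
j(q, f) = q²/2
h(J) = 14*J
-35912/h(j(-4, U(2))) = -35912/(14*((½)*(-4)²)) = -35912/(14*((½)*16)) = -35912/(14*8) = -35912/112 = -35912*1/112 = -4489/14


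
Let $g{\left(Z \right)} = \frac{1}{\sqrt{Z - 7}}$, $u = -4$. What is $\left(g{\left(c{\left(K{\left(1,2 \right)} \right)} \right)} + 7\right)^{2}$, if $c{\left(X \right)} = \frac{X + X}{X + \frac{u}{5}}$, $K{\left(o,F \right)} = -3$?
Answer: $\frac{\left(721 - i \sqrt{1957}\right)^{2}}{10609} \approx 48.816 - 6.0129 i$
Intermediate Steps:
$c{\left(X \right)} = \frac{2 X}{- \frac{4}{5} + X}$ ($c{\left(X \right)} = \frac{X + X}{X - \frac{4}{5}} = \frac{2 X}{X - \frac{4}{5}} = \frac{2 X}{- \frac{4}{5} + X}$)
$g{\left(Z \right)} = \frac{1}{\sqrt{-7 + Z}}$
$\left(g{\left(c{\left(K{\left(1,2 \right)} \right)} \right)} + 7\right)^{2} = \left(\frac{1}{\sqrt{-7 + 10 \left(-3\right) \frac{1}{-4 + 5 \left(-3\right)}}} + 7\right)^{2} = \left(\frac{1}{\sqrt{-7 + 10 \left(-3\right) \frac{1}{-4 - 15}}} + 7\right)^{2} = \left(\frac{1}{\sqrt{-7 + 10 \left(-3\right) \frac{1}{-19}}} + 7\right)^{2} = \left(\frac{1}{\sqrt{-7 + 10 \left(-3\right) \left(- \frac{1}{19}\right)}} + 7\right)^{2} = \left(\frac{1}{\sqrt{-7 + \frac{30}{19}}} + 7\right)^{2} = \left(\frac{1}{\sqrt{- \frac{103}{19}}} + 7\right)^{2} = \left(- \frac{i \sqrt{1957}}{103} + 7\right)^{2} = \left(7 - \frac{i \sqrt{1957}}{103}\right)^{2}$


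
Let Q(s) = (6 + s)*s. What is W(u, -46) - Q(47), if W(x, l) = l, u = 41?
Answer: -2537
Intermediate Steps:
Q(s) = s*(6 + s)
W(u, -46) - Q(47) = -46 - 47*(6 + 47) = -46 - 47*53 = -46 - 1*2491 = -46 - 2491 = -2537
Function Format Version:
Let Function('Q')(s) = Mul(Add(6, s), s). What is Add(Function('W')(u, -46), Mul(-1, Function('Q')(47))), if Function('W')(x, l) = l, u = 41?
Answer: -2537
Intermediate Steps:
Function('Q')(s) = Mul(s, Add(6, s))
Add(Function('W')(u, -46), Mul(-1, Function('Q')(47))) = Add(-46, Mul(-1, Mul(47, Add(6, 47)))) = Add(-46, Mul(-1, Mul(47, 53))) = Add(-46, Mul(-1, 2491)) = Add(-46, -2491) = -2537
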